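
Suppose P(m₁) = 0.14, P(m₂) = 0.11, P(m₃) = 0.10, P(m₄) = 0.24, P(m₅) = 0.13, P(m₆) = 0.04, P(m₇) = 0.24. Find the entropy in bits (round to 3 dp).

H = −Σ pᵢ log₂ pᵢ.
−0.14·log₂(0.14) = 0.3971
−0.11·log₂(0.11) = 0.3503
−0.10·log₂(0.10) = 0.3322
−0.24·log₂(0.24) = 0.4941
−0.13·log₂(0.13) = 0.3826
−0.04·log₂(0.04) = 0.1858
−0.24·log₂(0.24) = 0.4941
Sum ≈ 2.6363 → 2.636 bits.

2.636 bits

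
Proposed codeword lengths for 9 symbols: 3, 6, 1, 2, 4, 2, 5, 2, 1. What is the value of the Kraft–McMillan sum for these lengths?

1.984375

With common denominator 2^6 = 64: Σ 2^(−ℓᵢ) = 8/64 + 1/64 + 32/64 + 16/64 + 4/64 + 16/64 + 2/64 + 16/64 + 32/64 = 127/64 = 1.984375.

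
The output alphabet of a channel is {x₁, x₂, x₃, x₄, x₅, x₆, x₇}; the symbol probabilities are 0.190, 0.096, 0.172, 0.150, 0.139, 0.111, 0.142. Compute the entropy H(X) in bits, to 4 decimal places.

H = −Σ pᵢ log₂ pᵢ.
−0.190·log₂(0.190) = 0.4552
−0.096·log₂(0.096) = 0.3246
−0.172·log₂(0.172) = 0.4368
−0.150·log₂(0.150) = 0.4105
−0.139·log₂(0.139) = 0.3957
−0.111·log₂(0.111) = 0.3520
−0.142·log₂(0.142) = 0.3999
Sum ≈ 2.7747 → 2.7747 bits.

2.7747 bits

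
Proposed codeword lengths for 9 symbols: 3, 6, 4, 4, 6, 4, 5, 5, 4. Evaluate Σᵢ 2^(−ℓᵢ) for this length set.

With common denominator 2^6 = 64: Σ 2^(−ℓᵢ) = 8/64 + 1/64 + 4/64 + 4/64 + 1/64 + 4/64 + 2/64 + 2/64 + 4/64 = 30/64 = 0.46875.

0.46875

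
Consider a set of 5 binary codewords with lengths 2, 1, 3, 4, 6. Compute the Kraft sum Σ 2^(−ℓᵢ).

0.953125

With common denominator 2^6 = 64: Σ 2^(−ℓᵢ) = 16/64 + 32/64 + 8/64 + 4/64 + 1/64 = 61/64 = 0.953125.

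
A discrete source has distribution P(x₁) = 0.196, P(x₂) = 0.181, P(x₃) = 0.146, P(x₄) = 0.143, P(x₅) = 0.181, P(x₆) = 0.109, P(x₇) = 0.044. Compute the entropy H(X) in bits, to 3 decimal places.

2.707 bits

H = −Σ pᵢ log₂ pᵢ.
−0.196·log₂(0.196) = 0.4608
−0.181·log₂(0.181) = 0.4463
−0.146·log₂(0.146) = 0.4053
−0.143·log₂(0.143) = 0.4012
−0.181·log₂(0.181) = 0.4463
−0.109·log₂(0.109) = 0.3485
−0.044·log₂(0.044) = 0.1983
Sum ≈ 2.7068 → 2.707 bits.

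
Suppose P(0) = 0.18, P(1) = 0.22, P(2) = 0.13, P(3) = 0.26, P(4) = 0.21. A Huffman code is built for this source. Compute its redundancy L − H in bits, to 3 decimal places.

Entropy H = −Σ p log₂ p ≈ 2.2866 bits.
Huffman merges: 13/100+9/50→31/100; 21/100+11/50→43/100; 13/50+31/100→57/100; 43/100+57/100→1. L = 231/100 ≈ 2.3100.
L − H = 2.3100 − 2.2866 = 0.023 bits.

0.023 bits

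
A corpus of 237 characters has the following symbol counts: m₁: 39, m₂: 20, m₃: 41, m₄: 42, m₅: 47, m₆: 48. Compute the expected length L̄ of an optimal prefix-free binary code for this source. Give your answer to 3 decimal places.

Probabilities are the counts divided by 237.
Repeatedly combine the two least-probable nodes; the expected code length is the sum of the merged weights.
merge 20/237 + 13/79 → 59/237
merge 41/237 + 14/79 → 83/237
merge 47/237 + 16/79 → 95/237
merge 59/237 + 83/237 → 142/237
merge 95/237 + 142/237 → 1
L = 59/237 + 83/237 + 95/237 + 142/237 + 1 = 616/237 ≈ 2.599 bits/symbol.

2.599 bits/symbol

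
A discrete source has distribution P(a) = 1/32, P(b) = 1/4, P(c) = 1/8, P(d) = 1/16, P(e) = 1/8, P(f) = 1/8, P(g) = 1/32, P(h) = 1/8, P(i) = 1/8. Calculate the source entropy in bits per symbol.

Each probability is a power of 1/2, so log₂(1/p) is an integer.
H = Σ p·log₂(1/p) = 1/32·5 + 1/4·2 + 1/8·3 + 1/16·4 + 1/8·3 + 1/8·3 + 1/32·5 + 1/8·3 + 1/8·3 = 2.9375 bits.

2.9375 bits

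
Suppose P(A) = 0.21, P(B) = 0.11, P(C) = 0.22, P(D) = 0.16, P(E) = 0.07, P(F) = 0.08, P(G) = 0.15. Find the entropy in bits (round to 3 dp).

H = −Σ pᵢ log₂ pᵢ.
−0.21·log₂(0.21) = 0.4728
−0.11·log₂(0.11) = 0.3503
−0.22·log₂(0.22) = 0.4806
−0.16·log₂(0.16) = 0.4230
−0.07·log₂(0.07) = 0.2686
−0.08·log₂(0.08) = 0.2915
−0.15·log₂(0.15) = 0.4105
Sum ≈ 2.6973 → 2.697 bits.

2.697 bits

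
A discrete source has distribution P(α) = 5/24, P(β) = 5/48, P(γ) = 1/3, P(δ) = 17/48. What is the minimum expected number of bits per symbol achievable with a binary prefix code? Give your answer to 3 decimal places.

Repeatedly combine the two least-probable nodes; the expected code length is the sum of the merged weights.
merge 5/48 + 5/24 → 5/16
merge 5/16 + 1/3 → 31/48
merge 17/48 + 31/48 → 1
L = 5/16 + 31/48 + 1 = 47/24 ≈ 1.958 bits/symbol.

1.958 bits/symbol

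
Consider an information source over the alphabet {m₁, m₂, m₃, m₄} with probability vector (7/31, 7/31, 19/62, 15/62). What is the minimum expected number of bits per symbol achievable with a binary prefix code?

Repeatedly combine the two least-probable nodes; the expected code length is the sum of the merged weights.
merge 7/31 + 7/31 → 14/31
merge 15/62 + 19/62 → 17/31
merge 14/31 + 17/31 → 1
L = 14/31 + 17/31 + 1 = 2 bits/symbol.

2 bits/symbol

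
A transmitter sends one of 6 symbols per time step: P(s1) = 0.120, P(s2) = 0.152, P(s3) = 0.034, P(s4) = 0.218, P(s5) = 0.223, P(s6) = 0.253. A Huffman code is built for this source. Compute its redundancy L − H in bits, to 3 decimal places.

Entropy H = −Σ p log₂ p ≈ 2.4095 bits.
Huffman merges: 17/500+3/25→77/500; 19/125+77/500→153/500; 109/500+223/1000→441/1000; 253/1000+153/500→559/1000; 441/1000+559/1000→1. L = 123/50 ≈ 2.4600.
L − H = 2.4600 − 2.4095 = 0.050 bits.

0.050 bits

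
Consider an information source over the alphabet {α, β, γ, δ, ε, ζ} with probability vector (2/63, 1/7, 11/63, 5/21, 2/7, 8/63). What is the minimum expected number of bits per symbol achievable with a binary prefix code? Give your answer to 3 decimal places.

Repeatedly combine the two least-probable nodes; the expected code length is the sum of the merged weights.
merge 2/63 + 8/63 → 10/63
merge 1/7 + 10/63 → 19/63
merge 11/63 + 5/21 → 26/63
merge 2/7 + 19/63 → 37/63
merge 26/63 + 37/63 → 1
L = 10/63 + 19/63 + 26/63 + 37/63 + 1 = 155/63 ≈ 2.460 bits/symbol.

2.460 bits/symbol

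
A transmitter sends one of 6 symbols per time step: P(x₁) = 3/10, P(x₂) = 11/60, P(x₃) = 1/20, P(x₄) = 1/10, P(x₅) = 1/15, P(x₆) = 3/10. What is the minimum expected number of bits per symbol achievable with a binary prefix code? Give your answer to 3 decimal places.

2.333 bits/symbol

Repeatedly combine the two least-probable nodes; the expected code length is the sum of the merged weights.
merge 1/20 + 1/15 → 7/60
merge 1/10 + 7/60 → 13/60
merge 11/60 + 13/60 → 2/5
merge 3/10 + 3/10 → 3/5
merge 2/5 + 3/5 → 1
L = 7/60 + 13/60 + 2/5 + 3/5 + 1 = 7/3 ≈ 2.333 bits/symbol.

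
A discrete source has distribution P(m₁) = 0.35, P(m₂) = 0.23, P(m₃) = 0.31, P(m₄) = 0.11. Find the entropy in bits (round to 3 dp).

1.892 bits

H = −Σ pᵢ log₂ pᵢ.
−0.35·log₂(0.35) = 0.5301
−0.23·log₂(0.23) = 0.4877
−0.31·log₂(0.31) = 0.5238
−0.11·log₂(0.11) = 0.3503
Sum ≈ 1.8918 → 1.892 bits.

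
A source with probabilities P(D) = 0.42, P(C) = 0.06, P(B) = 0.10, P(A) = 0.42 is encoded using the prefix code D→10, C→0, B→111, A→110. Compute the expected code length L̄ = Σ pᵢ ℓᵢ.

2.46 bits/symbol

L̄ = Σ pᵢ·ℓᵢ = 0.42·2 + 0.06·1 + 0.10·3 + 0.42·3 = 2.46 bits/symbol.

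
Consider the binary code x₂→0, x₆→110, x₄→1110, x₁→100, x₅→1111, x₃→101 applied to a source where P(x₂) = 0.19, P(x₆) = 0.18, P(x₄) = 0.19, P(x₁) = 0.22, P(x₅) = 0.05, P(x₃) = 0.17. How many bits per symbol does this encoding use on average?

2.86 bits/symbol

L̄ = Σ pᵢ·ℓᵢ = 0.19·1 + 0.18·3 + 0.19·4 + 0.22·3 + 0.05·4 + 0.17·3 = 2.86 bits/symbol.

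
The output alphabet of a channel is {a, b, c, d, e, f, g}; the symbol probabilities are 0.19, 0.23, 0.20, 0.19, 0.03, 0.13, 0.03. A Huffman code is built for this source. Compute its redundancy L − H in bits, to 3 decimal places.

0.081 bits

Entropy H = −Σ p log₂ p ≈ 2.5487 bits.
Huffman merges: 3/100+3/100→3/50; 3/50+13/100→19/100; 19/100+19/100→19/50; 19/100+1/5→39/100; 23/100+19/50→61/100; 39/100+61/100→1. L = 263/100 ≈ 2.6300.
L − H = 2.6300 − 2.5487 = 0.081 bits.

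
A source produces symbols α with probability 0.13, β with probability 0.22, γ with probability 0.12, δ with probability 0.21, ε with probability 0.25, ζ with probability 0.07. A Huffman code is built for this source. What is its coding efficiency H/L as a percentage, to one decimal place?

98.5%

Entropy H = −Σ p log₂ p ≈ 2.4717 bits.
Huffman merges: 7/100+3/25→19/100; 13/100+19/100→8/25; 21/100+11/50→43/100; 1/4+8/25→57/100; 43/100+57/100→1. L = 251/100 ≈ 2.5100.
Efficiency = H/L = 2.4717/2.5100 = 98.5%.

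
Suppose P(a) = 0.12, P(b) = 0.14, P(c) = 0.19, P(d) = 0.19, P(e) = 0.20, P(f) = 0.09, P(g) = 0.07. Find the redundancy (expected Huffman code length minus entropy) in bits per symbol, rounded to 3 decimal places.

0.050 bits

Entropy H = −Σ p log₂ p ≈ 2.7202 bits.
Huffman merges: 7/100+9/100→4/25; 3/25+7/50→13/50; 4/25+19/100→7/20; 19/100+1/5→39/100; 13/50+7/20→61/100; 39/100+61/100→1. L = 277/100 ≈ 2.7700.
L − H = 2.7700 − 2.7202 = 0.050 bits.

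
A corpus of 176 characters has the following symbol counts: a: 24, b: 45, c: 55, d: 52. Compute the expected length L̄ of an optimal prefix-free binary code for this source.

Probabilities are the counts divided by 176.
Repeatedly combine the two least-probable nodes; the expected code length is the sum of the merged weights.
merge 3/22 + 45/176 → 69/176
merge 13/44 + 5/16 → 107/176
merge 69/176 + 107/176 → 1
L = 69/176 + 107/176 + 1 = 2 bits/symbol.

2 bits/symbol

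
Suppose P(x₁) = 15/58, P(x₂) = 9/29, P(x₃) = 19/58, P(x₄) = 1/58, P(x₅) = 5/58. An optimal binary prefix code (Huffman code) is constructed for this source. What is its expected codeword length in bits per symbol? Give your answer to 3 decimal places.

2.103 bits/symbol

Repeatedly combine the two least-probable nodes; the expected code length is the sum of the merged weights.
merge 1/58 + 5/58 → 3/29
merge 3/29 + 15/58 → 21/58
merge 9/29 + 19/58 → 37/58
merge 21/58 + 37/58 → 1
L = 3/29 + 21/58 + 37/58 + 1 = 61/29 ≈ 2.103 bits/symbol.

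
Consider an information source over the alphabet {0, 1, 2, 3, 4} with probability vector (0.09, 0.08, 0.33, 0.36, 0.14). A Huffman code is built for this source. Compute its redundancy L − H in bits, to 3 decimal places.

Entropy H = −Σ p log₂ p ≈ 2.0597 bits.
Huffman merges: 2/25+9/100→17/100; 7/50+17/100→31/100; 31/100+33/100→16/25; 9/25+16/25→1. L = 53/25 ≈ 2.1200.
L − H = 2.1200 − 2.0597 = 0.060 bits.

0.060 bits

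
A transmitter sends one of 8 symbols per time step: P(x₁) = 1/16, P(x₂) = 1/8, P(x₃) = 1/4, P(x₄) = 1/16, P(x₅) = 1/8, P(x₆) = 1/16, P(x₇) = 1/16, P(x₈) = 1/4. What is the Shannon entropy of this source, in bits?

2.75 bits

Each probability is a power of 1/2, so log₂(1/p) is an integer.
H = Σ p·log₂(1/p) = 1/16·4 + 1/8·3 + 1/4·2 + 1/16·4 + 1/8·3 + 1/16·4 + 1/16·4 + 1/4·2 = 2.75 bits.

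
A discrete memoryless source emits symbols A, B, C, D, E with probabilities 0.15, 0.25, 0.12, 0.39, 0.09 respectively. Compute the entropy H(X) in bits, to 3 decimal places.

2.120 bits

H = −Σ pᵢ log₂ pᵢ.
−0.15·log₂(0.15) = 0.4105
−0.25·log₂(0.25) = 0.5000
−0.12·log₂(0.12) = 0.3671
−0.39·log₂(0.39) = 0.5298
−0.09·log₂(0.09) = 0.3127
Sum ≈ 2.1201 → 2.120 bits.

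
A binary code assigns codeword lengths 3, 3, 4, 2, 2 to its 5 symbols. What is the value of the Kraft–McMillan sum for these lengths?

0.8125

With common denominator 2^4 = 16: Σ 2^(−ℓᵢ) = 2/16 + 2/16 + 1/16 + 4/16 + 4/16 = 13/16 = 0.8125.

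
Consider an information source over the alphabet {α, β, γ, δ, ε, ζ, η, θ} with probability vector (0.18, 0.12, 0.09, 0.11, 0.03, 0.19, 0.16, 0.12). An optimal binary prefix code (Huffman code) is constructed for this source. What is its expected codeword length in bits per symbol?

2.93 bits/symbol

Repeatedly combine the two least-probable nodes; the expected code length is the sum of the merged weights.
merge 3/100 + 9/100 → 3/25
merge 11/100 + 3/25 → 23/100
merge 3/25 + 3/25 → 6/25
merge 4/25 + 9/50 → 17/50
merge 19/100 + 23/100 → 21/50
merge 6/25 + 17/50 → 29/50
merge 21/50 + 29/50 → 1
L = 3/25 + 23/100 + 6/25 + 17/50 + 21/50 + 29/50 + 1 = 293/100 = 2.93 bits/symbol.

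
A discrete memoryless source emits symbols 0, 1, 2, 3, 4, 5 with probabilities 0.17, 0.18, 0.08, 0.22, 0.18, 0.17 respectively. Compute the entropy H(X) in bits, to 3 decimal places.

H = −Σ pᵢ log₂ pᵢ.
−0.17·log₂(0.17) = 0.4346
−0.18·log₂(0.18) = 0.4453
−0.08·log₂(0.08) = 0.2915
−0.22·log₂(0.22) = 0.4806
−0.18·log₂(0.18) = 0.4453
−0.17·log₂(0.17) = 0.4346
Sum ≈ 2.5319 → 2.532 bits.

2.532 bits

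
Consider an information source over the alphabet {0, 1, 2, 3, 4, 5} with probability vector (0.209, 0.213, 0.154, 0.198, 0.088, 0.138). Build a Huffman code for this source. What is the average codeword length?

2.578 bits/symbol

Repeatedly combine the two least-probable nodes; the expected code length is the sum of the merged weights.
merge 11/125 + 69/500 → 113/500
merge 77/500 + 99/500 → 44/125
merge 209/1000 + 213/1000 → 211/500
merge 113/500 + 44/125 → 289/500
merge 211/500 + 289/500 → 1
L = 113/500 + 44/125 + 211/500 + 289/500 + 1 = 1289/500 = 2.578 bits/symbol.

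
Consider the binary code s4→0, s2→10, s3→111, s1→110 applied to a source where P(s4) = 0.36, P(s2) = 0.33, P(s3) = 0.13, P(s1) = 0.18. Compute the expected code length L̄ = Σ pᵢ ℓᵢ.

L̄ = Σ pᵢ·ℓᵢ = 0.36·1 + 0.33·2 + 0.13·3 + 0.18·3 = 1.95 bits/symbol.

1.95 bits/symbol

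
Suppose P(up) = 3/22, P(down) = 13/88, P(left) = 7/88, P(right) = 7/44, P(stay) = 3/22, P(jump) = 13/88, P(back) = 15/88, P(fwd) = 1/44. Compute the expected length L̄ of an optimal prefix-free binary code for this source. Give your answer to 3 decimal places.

Repeatedly combine the two least-probable nodes; the expected code length is the sum of the merged weights.
merge 1/44 + 7/88 → 9/88
merge 9/88 + 3/22 → 21/88
merge 3/22 + 13/88 → 25/88
merge 13/88 + 7/44 → 27/88
merge 15/88 + 21/88 → 9/22
merge 25/88 + 27/88 → 13/22
merge 9/22 + 13/22 → 1
L = 9/88 + 21/88 + 25/88 + 27/88 + 9/22 + 13/22 + 1 = 129/44 ≈ 2.932 bits/symbol.

2.932 bits/symbol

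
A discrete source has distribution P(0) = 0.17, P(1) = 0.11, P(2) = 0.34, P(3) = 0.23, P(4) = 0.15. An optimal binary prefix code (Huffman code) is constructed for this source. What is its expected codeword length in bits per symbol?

2.26 bits/symbol

Repeatedly combine the two least-probable nodes; the expected code length is the sum of the merged weights.
merge 11/100 + 3/20 → 13/50
merge 17/100 + 23/100 → 2/5
merge 13/50 + 17/50 → 3/5
merge 2/5 + 3/5 → 1
L = 13/50 + 2/5 + 3/5 + 1 = 113/50 = 2.26 bits/symbol.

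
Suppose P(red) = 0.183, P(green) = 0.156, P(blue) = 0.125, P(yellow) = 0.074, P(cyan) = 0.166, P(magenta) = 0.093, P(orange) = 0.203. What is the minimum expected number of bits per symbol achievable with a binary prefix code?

Repeatedly combine the two least-probable nodes; the expected code length is the sum of the merged weights.
merge 37/500 + 93/1000 → 167/1000
merge 1/8 + 39/250 → 281/1000
merge 83/500 + 167/1000 → 333/1000
merge 183/1000 + 203/1000 → 193/500
merge 281/1000 + 333/1000 → 307/500
merge 193/500 + 307/500 → 1
L = 167/1000 + 281/1000 + 333/1000 + 193/500 + 307/500 + 1 = 2781/1000 = 2.781 bits/symbol.

2.781 bits/symbol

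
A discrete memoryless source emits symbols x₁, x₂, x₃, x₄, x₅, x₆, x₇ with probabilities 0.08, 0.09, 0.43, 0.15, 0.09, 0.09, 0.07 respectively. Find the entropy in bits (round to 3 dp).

H = −Σ pᵢ log₂ pᵢ.
−0.08·log₂(0.08) = 0.2915
−0.09·log₂(0.09) = 0.3127
−0.43·log₂(0.43) = 0.5236
−0.15·log₂(0.15) = 0.4105
−0.09·log₂(0.09) = 0.3127
−0.09·log₂(0.09) = 0.3127
−0.07·log₂(0.07) = 0.2686
Sum ≈ 2.4321 → 2.432 bits.

2.432 bits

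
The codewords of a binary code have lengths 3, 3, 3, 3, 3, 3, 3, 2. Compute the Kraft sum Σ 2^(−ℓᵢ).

With common denominator 2^3 = 8: Σ 2^(−ℓᵢ) = 1/8 + 1/8 + 1/8 + 1/8 + 1/8 + 1/8 + 1/8 + 2/8 = 9/8 = 1.125.

1.125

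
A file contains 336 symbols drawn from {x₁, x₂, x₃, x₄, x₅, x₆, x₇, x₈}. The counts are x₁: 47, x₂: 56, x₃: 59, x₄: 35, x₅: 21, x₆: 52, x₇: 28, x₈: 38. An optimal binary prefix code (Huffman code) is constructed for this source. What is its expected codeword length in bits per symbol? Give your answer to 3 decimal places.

Probabilities are the counts divided by 336.
Repeatedly combine the two least-probable nodes; the expected code length is the sum of the merged weights.
merge 1/16 + 1/12 → 7/48
merge 5/48 + 19/168 → 73/336
merge 47/336 + 7/48 → 2/7
merge 13/84 + 1/6 → 9/28
merge 59/336 + 73/336 → 11/28
merge 2/7 + 9/28 → 17/28
merge 11/28 + 17/28 → 1
L = 7/48 + 73/336 + 2/7 + 9/28 + 11/28 + 17/28 + 1 = 499/168 ≈ 2.970 bits/symbol.

2.970 bits/symbol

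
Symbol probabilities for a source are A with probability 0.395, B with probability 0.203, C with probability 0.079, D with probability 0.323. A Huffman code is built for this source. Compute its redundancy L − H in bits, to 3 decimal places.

Entropy H = −Σ p log₂ p ≈ 1.8122 bits.
Huffman merges: 79/1000+203/1000→141/500; 141/500+323/1000→121/200; 79/200+121/200→1. L = 1887/1000 ≈ 1.8870.
L − H = 1.8870 − 1.8122 = 0.075 bits.

0.075 bits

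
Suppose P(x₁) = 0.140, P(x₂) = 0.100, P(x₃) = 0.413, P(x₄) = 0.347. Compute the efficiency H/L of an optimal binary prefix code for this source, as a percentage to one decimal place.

Entropy H = −Σ p log₂ p ≈ 1.7861 bits.
Huffman merges: 1/10+7/50→6/25; 6/25+347/1000→587/1000; 413/1000+587/1000→1. L = 1827/1000 ≈ 1.8270.
Efficiency = H/L = 1.7861/1.8270 = 97.8%.

97.8%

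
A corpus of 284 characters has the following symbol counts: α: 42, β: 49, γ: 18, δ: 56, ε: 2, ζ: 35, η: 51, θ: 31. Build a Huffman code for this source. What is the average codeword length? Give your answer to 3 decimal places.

Probabilities are the counts divided by 284.
Repeatedly combine the two least-probable nodes; the expected code length is the sum of the merged weights.
merge 1/142 + 9/142 → 5/71
merge 5/71 + 31/284 → 51/284
merge 35/284 + 21/142 → 77/284
merge 49/284 + 51/284 → 25/71
merge 51/284 + 14/71 → 107/284
merge 77/284 + 25/71 → 177/284
merge 107/284 + 177/284 → 1
L = 5/71 + 51/284 + 77/284 + 25/71 + 107/284 + 177/284 + 1 = 204/71 ≈ 2.873 bits/symbol.

2.873 bits/symbol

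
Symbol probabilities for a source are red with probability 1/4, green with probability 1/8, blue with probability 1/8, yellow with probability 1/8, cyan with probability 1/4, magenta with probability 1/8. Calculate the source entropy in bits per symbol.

2.5 bits

Each probability is a power of 1/2, so log₂(1/p) is an integer.
H = Σ p·log₂(1/p) = 1/4·2 + 1/8·3 + 1/8·3 + 1/8·3 + 1/4·2 + 1/8·3 = 2.5 bits.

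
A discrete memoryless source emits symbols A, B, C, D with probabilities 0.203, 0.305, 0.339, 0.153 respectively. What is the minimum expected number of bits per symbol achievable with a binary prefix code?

2 bits/symbol

Repeatedly combine the two least-probable nodes; the expected code length is the sum of the merged weights.
merge 153/1000 + 203/1000 → 89/250
merge 61/200 + 339/1000 → 161/250
merge 89/250 + 161/250 → 1
L = 89/250 + 161/250 + 1 = 2 bits/symbol.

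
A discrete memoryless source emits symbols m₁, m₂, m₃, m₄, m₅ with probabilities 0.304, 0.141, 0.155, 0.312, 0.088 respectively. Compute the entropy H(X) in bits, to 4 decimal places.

2.1705 bits

H = −Σ pᵢ log₂ pᵢ.
−0.304·log₂(0.304) = 0.5222
−0.141·log₂(0.141) = 0.3985
−0.155·log₂(0.155) = 0.4169
−0.312·log₂(0.312) = 0.5243
−0.088·log₂(0.088) = 0.3086
Sum ≈ 2.1705 → 2.1705 bits.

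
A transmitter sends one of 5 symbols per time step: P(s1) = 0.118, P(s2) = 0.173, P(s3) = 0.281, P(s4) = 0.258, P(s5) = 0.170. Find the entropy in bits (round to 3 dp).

2.255 bits

H = −Σ pᵢ log₂ pᵢ.
−0.118·log₂(0.118) = 0.3638
−0.173·log₂(0.173) = 0.4379
−0.281·log₂(0.281) = 0.5146
−0.258·log₂(0.258) = 0.5043
−0.170·log₂(0.170) = 0.4346
Sum ≈ 2.2552 → 2.255 bits.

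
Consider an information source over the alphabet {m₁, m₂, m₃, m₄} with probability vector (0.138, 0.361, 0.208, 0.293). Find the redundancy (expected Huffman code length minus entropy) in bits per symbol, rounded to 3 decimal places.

0.070 bits

Entropy H = −Σ p log₂ p ≈ 1.9150 bits.
Huffman merges: 69/500+26/125→173/500; 293/1000+173/500→639/1000; 361/1000+639/1000→1. L = 397/200 ≈ 1.9850.
L − H = 1.9850 − 1.9150 = 0.070 bits.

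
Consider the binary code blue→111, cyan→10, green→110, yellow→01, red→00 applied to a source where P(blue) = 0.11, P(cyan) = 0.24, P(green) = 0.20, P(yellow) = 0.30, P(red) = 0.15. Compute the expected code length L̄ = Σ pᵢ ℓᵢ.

L̄ = Σ pᵢ·ℓᵢ = 0.11·3 + 0.24·2 + 0.20·3 + 0.30·2 + 0.15·2 = 2.31 bits/symbol.

2.31 bits/symbol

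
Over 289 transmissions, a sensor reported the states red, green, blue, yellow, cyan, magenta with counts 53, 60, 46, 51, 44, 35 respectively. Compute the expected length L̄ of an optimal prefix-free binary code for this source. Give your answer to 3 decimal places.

2.609 bits/symbol

Probabilities are the counts divided by 289.
Repeatedly combine the two least-probable nodes; the expected code length is the sum of the merged weights.
merge 35/289 + 44/289 → 79/289
merge 46/289 + 3/17 → 97/289
merge 53/289 + 60/289 → 113/289
merge 79/289 + 97/289 → 176/289
merge 113/289 + 176/289 → 1
L = 79/289 + 97/289 + 113/289 + 176/289 + 1 = 754/289 ≈ 2.609 bits/symbol.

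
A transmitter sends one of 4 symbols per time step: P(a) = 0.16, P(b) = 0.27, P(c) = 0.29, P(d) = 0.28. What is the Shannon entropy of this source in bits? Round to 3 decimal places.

1.965 bits

H = −Σ pᵢ log₂ pᵢ.
−0.16·log₂(0.16) = 0.4230
−0.27·log₂(0.27) = 0.5100
−0.29·log₂(0.29) = 0.5179
−0.28·log₂(0.28) = 0.5142
Sum ≈ 1.9652 → 1.965 bits.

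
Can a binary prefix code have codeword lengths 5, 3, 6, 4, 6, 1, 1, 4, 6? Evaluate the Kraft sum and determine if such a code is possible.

1.328125; no

With common denominator 2^6 = 64: Σ 2^(−ℓᵢ) = 2/64 + 8/64 + 1/64 + 4/64 + 1/64 + 32/64 + 32/64 + 4/64 + 1/64 = 85/64 = 1.328125.
Kraft's inequality requires Σ ≤ 1; here Σ = 1.328125 > 1, so no such prefix code exists.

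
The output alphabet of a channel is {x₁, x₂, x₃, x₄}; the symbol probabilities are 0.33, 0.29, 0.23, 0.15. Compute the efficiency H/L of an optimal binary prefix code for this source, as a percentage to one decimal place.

Entropy H = −Σ p log₂ p ≈ 1.9439 bits.
Huffman merges: 3/20+23/100→19/50; 29/100+33/100→31/50; 19/50+31/50→1. L = 2 ≈ 2.0000.
Efficiency = H/L = 1.9439/2.0000 = 97.2%.

97.2%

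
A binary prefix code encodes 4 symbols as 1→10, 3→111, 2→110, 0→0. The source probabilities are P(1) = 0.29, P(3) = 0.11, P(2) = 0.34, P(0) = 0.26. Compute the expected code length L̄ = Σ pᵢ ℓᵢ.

L̄ = Σ pᵢ·ℓᵢ = 0.29·2 + 0.11·3 + 0.34·3 + 0.26·1 = 2.19 bits/symbol.

2.19 bits/symbol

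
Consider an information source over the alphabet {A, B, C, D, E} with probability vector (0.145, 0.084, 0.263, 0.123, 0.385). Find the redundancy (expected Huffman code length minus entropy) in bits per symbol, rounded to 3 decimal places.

0.061 bits

Entropy H = −Σ p log₂ p ≈ 2.1129 bits.
Huffman merges: 21/250+123/1000→207/1000; 29/200+207/1000→44/125; 263/1000+44/125→123/200; 77/200+123/200→1. L = 1087/500 ≈ 2.1740.
L − H = 2.1740 − 2.1129 = 0.061 bits.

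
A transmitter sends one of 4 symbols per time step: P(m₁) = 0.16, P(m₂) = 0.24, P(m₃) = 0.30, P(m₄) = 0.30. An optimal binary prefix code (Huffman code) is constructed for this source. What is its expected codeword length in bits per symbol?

Repeatedly combine the two least-probable nodes; the expected code length is the sum of the merged weights.
merge 4/25 + 6/25 → 2/5
merge 3/10 + 3/10 → 3/5
merge 2/5 + 3/5 → 1
L = 2/5 + 3/5 + 1 = 2 bits/symbol.

2 bits/symbol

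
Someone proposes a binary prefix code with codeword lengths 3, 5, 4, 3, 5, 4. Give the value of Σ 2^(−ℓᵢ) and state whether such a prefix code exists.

With common denominator 2^5 = 32: Σ 2^(−ℓᵢ) = 4/32 + 1/32 + 2/32 + 4/32 + 1/32 + 2/32 = 14/32 = 0.4375.
Kraft's inequality requires Σ ≤ 1; here Σ = 0.4375 ≤ 1, so such a prefix code exists.

0.4375; yes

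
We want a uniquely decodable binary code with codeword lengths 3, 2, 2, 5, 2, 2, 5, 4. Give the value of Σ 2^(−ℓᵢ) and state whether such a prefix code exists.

With common denominator 2^5 = 32: Σ 2^(−ℓᵢ) = 4/32 + 8/32 + 8/32 + 1/32 + 8/32 + 8/32 + 1/32 + 2/32 = 40/32 = 1.25.
Kraft's inequality requires Σ ≤ 1; here Σ = 1.25 > 1, so no such prefix code exists.

1.25; no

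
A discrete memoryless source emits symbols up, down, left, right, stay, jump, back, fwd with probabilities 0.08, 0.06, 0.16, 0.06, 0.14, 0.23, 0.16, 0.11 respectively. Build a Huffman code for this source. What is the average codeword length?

2.89 bits/symbol

Repeatedly combine the two least-probable nodes; the expected code length is the sum of the merged weights.
merge 3/50 + 3/50 → 3/25
merge 2/25 + 11/100 → 19/100
merge 3/25 + 7/50 → 13/50
merge 4/25 + 4/25 → 8/25
merge 19/100 + 23/100 → 21/50
merge 13/50 + 8/25 → 29/50
merge 21/50 + 29/50 → 1
L = 3/25 + 19/100 + 13/50 + 8/25 + 21/50 + 29/50 + 1 = 289/100 = 2.89 bits/symbol.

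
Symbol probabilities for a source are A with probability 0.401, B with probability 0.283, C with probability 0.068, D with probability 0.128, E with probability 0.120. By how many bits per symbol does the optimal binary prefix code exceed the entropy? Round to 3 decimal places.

Entropy H = −Σ p log₂ p ≈ 2.0544 bits.
Huffman merges: 17/250+3/25→47/250; 16/125+47/250→79/250; 283/1000+79/250→599/1000; 401/1000+599/1000→1. L = 2103/1000 ≈ 2.1030.
L − H = 2.1030 − 2.0544 = 0.049 bits.

0.049 bits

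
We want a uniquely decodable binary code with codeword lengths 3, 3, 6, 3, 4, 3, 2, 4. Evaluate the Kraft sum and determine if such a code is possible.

With common denominator 2^6 = 64: Σ 2^(−ℓᵢ) = 8/64 + 8/64 + 1/64 + 8/64 + 4/64 + 8/64 + 16/64 + 4/64 = 57/64 = 0.890625.
Kraft's inequality requires Σ ≤ 1; here Σ = 0.890625 ≤ 1, so such a prefix code exists.

0.890625; yes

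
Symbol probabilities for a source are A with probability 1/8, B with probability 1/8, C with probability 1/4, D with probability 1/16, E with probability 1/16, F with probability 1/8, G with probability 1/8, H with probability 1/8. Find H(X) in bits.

2.875 bits

Each probability is a power of 1/2, so log₂(1/p) is an integer.
H = Σ p·log₂(1/p) = 1/8·3 + 1/8·3 + 1/4·2 + 1/16·4 + 1/16·4 + 1/8·3 + 1/8·3 + 1/8·3 = 2.875 bits.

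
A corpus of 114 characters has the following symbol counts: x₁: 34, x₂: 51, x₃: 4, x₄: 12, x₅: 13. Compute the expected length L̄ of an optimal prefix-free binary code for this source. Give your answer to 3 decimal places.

1.947 bits/symbol

Probabilities are the counts divided by 114.
Repeatedly combine the two least-probable nodes; the expected code length is the sum of the merged weights.
merge 2/57 + 2/19 → 8/57
merge 13/114 + 8/57 → 29/114
merge 29/114 + 17/57 → 21/38
merge 17/38 + 21/38 → 1
L = 8/57 + 29/114 + 21/38 + 1 = 37/19 ≈ 1.947 bits/symbol.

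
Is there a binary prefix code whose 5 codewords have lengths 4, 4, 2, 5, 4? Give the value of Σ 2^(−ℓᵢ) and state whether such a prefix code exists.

With common denominator 2^5 = 32: Σ 2^(−ℓᵢ) = 2/32 + 2/32 + 8/32 + 1/32 + 2/32 = 15/32 = 0.46875.
Kraft's inequality requires Σ ≤ 1; here Σ = 0.46875 ≤ 1, so such a prefix code exists.

0.46875; yes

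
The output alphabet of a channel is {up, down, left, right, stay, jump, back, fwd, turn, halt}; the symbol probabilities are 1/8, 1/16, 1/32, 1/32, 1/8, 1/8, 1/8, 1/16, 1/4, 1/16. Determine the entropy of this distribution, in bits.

3.0625 bits

Each probability is a power of 1/2, so log₂(1/p) is an integer.
H = Σ p·log₂(1/p) = 1/8·3 + 1/16·4 + 1/32·5 + 1/32·5 + 1/8·3 + 1/8·3 + 1/8·3 + 1/16·4 + 1/4·2 + 1/16·4 = 3.0625 bits.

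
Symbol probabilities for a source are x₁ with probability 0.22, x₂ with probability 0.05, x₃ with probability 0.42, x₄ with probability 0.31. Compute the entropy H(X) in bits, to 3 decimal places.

H = −Σ pᵢ log₂ pᵢ.
−0.22·log₂(0.22) = 0.4806
−0.05·log₂(0.05) = 0.2161
−0.42·log₂(0.42) = 0.5256
−0.31·log₂(0.31) = 0.5238
Sum ≈ 1.7461 → 1.746 bits.

1.746 bits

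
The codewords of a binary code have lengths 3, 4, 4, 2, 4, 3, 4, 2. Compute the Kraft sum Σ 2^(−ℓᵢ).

With common denominator 2^4 = 16: Σ 2^(−ℓᵢ) = 2/16 + 1/16 + 1/16 + 4/16 + 1/16 + 2/16 + 1/16 + 4/16 = 16/16 = 1.

1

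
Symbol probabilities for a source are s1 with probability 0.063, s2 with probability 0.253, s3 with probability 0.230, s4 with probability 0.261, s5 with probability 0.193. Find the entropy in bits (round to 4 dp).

2.2044 bits

H = −Σ pᵢ log₂ pᵢ.
−0.063·log₂(0.063) = 0.2513
−0.253·log₂(0.253) = 0.5016
−0.230·log₂(0.230) = 0.4877
−0.261·log₂(0.261) = 0.5058
−0.193·log₂(0.193) = 0.4581
Sum ≈ 2.2044 → 2.2044 bits.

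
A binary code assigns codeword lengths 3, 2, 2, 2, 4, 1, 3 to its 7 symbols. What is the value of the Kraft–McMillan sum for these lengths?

With common denominator 2^4 = 16: Σ 2^(−ℓᵢ) = 2/16 + 4/16 + 4/16 + 4/16 + 1/16 + 8/16 + 2/16 = 25/16 = 1.5625.

1.5625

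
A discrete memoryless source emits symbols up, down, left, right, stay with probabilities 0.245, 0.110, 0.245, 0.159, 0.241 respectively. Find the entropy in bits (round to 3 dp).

2.261 bits

H = −Σ pᵢ log₂ pᵢ.
−0.245·log₂(0.245) = 0.4971
−0.110·log₂(0.110) = 0.3503
−0.245·log₂(0.245) = 0.4971
−0.159·log₂(0.159) = 0.4218
−0.241·log₂(0.241) = 0.4947
Sum ≈ 2.2611 → 2.261 bits.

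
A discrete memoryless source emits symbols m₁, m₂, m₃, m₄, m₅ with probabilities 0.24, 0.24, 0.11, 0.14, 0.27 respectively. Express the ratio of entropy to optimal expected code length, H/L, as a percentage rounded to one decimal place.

Entropy H = −Σ p log₂ p ≈ 2.2457 bits.
Huffman merges: 11/100+7/50→1/4; 6/25+6/25→12/25; 1/4+27/100→13/25; 12/25+13/25→1. L = 9/4 ≈ 2.2500.
Efficiency = H/L = 2.2457/2.2500 = 99.8%.

99.8%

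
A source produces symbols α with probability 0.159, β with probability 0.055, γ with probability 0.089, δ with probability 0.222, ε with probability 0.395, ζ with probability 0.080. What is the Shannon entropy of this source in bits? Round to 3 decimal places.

2.265 bits

H = −Σ pᵢ log₂ pᵢ.
−0.159·log₂(0.159) = 0.4218
−0.055·log₂(0.055) = 0.2301
−0.089·log₂(0.089) = 0.3106
−0.222·log₂(0.222) = 0.4820
−0.395·log₂(0.395) = 0.5293
−0.080·log₂(0.080) = 0.2915
Sum ≈ 2.2655 → 2.265 bits.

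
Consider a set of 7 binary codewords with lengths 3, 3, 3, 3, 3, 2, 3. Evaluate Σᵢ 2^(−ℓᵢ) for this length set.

1

With common denominator 2^3 = 8: Σ 2^(−ℓᵢ) = 1/8 + 1/8 + 1/8 + 1/8 + 1/8 + 2/8 + 1/8 = 8/8 = 1.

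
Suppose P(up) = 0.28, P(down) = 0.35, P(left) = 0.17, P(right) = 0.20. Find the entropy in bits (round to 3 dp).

H = −Σ pᵢ log₂ pᵢ.
−0.28·log₂(0.28) = 0.5142
−0.35·log₂(0.35) = 0.5301
−0.17·log₂(0.17) = 0.4346
−0.20·log₂(0.20) = 0.4644
Sum ≈ 1.9433 → 1.943 bits.

1.943 bits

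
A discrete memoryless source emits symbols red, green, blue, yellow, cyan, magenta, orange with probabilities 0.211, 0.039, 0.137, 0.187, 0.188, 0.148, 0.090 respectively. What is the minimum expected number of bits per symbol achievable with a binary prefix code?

2.73 bits/symbol

Repeatedly combine the two least-probable nodes; the expected code length is the sum of the merged weights.
merge 39/1000 + 9/100 → 129/1000
merge 129/1000 + 137/1000 → 133/500
merge 37/250 + 187/1000 → 67/200
merge 47/250 + 211/1000 → 399/1000
merge 133/500 + 67/200 → 601/1000
merge 399/1000 + 601/1000 → 1
L = 129/1000 + 133/500 + 67/200 + 399/1000 + 601/1000 + 1 = 273/100 = 2.73 bits/symbol.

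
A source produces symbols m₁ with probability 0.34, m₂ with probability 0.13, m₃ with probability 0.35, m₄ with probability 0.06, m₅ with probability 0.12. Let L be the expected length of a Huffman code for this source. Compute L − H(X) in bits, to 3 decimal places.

Entropy H = −Σ p log₂ p ≈ 2.0525 bits.
Huffman merges: 3/50+3/25→9/50; 13/100+9/50→31/100; 31/100+17/50→13/20; 7/20+13/20→1. L = 107/50 ≈ 2.1400.
L − H = 2.1400 − 2.0525 = 0.087 bits.

0.087 bits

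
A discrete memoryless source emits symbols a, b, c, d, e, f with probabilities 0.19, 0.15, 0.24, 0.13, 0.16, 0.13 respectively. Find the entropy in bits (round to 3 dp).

H = −Σ pᵢ log₂ pᵢ.
−0.19·log₂(0.19) = 0.4552
−0.15·log₂(0.15) = 0.4105
−0.24·log₂(0.24) = 0.4941
−0.13·log₂(0.13) = 0.3826
−0.16·log₂(0.16) = 0.4230
−0.13·log₂(0.13) = 0.3826
Sum ≈ 2.5482 → 2.548 bits.

2.548 bits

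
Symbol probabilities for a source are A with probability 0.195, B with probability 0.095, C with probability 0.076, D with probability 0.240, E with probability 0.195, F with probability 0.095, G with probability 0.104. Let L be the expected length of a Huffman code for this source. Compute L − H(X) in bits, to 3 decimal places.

Entropy H = −Σ p log₂ p ≈ 2.6813 bits.
Huffman merges: 19/250+19/200→171/1000; 19/200+13/125→199/1000; 171/1000+39/200→183/500; 39/200+199/1000→197/500; 6/25+183/500→303/500; 197/500+303/500→1. L = 342/125 ≈ 2.7360.
L − H = 2.7360 − 2.6813 = 0.055 bits.

0.055 bits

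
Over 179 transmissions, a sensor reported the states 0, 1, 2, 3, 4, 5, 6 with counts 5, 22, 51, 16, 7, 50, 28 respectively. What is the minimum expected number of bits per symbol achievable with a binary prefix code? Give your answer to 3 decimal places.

Probabilities are the counts divided by 179.
Repeatedly combine the two least-probable nodes; the expected code length is the sum of the merged weights.
merge 5/179 + 7/179 → 12/179
merge 12/179 + 16/179 → 28/179
merge 22/179 + 28/179 → 50/179
merge 28/179 + 50/179 → 78/179
merge 50/179 + 51/179 → 101/179
merge 78/179 + 101/179 → 1
L = 12/179 + 28/179 + 50/179 + 78/179 + 101/179 + 1 = 448/179 ≈ 2.503 bits/symbol.

2.503 bits/symbol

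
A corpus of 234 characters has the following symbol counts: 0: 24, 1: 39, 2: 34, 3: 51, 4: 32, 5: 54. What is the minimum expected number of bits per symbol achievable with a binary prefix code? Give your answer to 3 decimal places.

Probabilities are the counts divided by 234.
Repeatedly combine the two least-probable nodes; the expected code length is the sum of the merged weights.
merge 4/39 + 16/117 → 28/117
merge 17/117 + 1/6 → 73/234
merge 17/78 + 3/13 → 35/78
merge 28/117 + 73/234 → 43/78
merge 35/78 + 43/78 → 1
L = 28/117 + 73/234 + 35/78 + 43/78 + 1 = 199/78 ≈ 2.551 bits/symbol.

2.551 bits/symbol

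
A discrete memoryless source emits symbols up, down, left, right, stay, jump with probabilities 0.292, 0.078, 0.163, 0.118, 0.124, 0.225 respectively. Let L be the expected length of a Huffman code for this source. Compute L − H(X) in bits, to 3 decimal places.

Entropy H = −Σ p log₂ p ≈ 2.4537 bits.
Huffman merges: 39/500+59/500→49/250; 31/250+163/1000→287/1000; 49/250+9/40→421/1000; 287/1000+73/250→579/1000; 421/1000+579/1000→1. L = 2483/1000 ≈ 2.4830.
L − H = 2.4830 − 2.4537 = 0.029 bits.

0.029 bits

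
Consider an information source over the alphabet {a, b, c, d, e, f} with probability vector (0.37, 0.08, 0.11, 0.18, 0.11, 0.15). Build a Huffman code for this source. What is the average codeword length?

Repeatedly combine the two least-probable nodes; the expected code length is the sum of the merged weights.
merge 2/25 + 11/100 → 19/100
merge 11/100 + 3/20 → 13/50
merge 9/50 + 19/100 → 37/100
merge 13/50 + 37/100 → 63/100
merge 37/100 + 63/100 → 1
L = 19/100 + 13/50 + 37/100 + 63/100 + 1 = 49/20 = 2.45 bits/symbol.

2.45 bits/symbol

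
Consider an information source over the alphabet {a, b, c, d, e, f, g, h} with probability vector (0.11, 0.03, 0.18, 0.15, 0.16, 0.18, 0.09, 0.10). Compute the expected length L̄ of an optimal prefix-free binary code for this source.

Repeatedly combine the two least-probable nodes; the expected code length is the sum of the merged weights.
merge 3/100 + 9/100 → 3/25
merge 1/10 + 11/100 → 21/100
merge 3/25 + 3/20 → 27/100
merge 4/25 + 9/50 → 17/50
merge 9/50 + 21/100 → 39/100
merge 27/100 + 17/50 → 61/100
merge 39/100 + 61/100 → 1
L = 3/25 + 21/100 + 27/100 + 17/50 + 39/100 + 61/100 + 1 = 147/50 = 2.94 bits/symbol.

2.94 bits/symbol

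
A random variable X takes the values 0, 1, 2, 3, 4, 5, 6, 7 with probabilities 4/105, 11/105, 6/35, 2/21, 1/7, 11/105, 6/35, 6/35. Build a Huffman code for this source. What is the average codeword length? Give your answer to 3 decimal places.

Repeatedly combine the two least-probable nodes; the expected code length is the sum of the merged weights.
merge 4/105 + 2/21 → 2/15
merge 11/105 + 11/105 → 22/105
merge 2/15 + 1/7 → 29/105
merge 6/35 + 6/35 → 12/35
merge 6/35 + 22/105 → 8/21
merge 29/105 + 12/35 → 13/21
merge 8/21 + 13/21 → 1
L = 2/15 + 22/105 + 29/105 + 12/35 + 8/21 + 13/21 + 1 = 311/105 ≈ 2.962 bits/symbol.

2.962 bits/symbol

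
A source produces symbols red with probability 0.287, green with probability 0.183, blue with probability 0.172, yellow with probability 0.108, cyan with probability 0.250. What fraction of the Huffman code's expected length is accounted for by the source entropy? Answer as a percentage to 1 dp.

98.6%

Entropy H = −Σ p log₂ p ≈ 2.2488 bits.
Huffman merges: 27/250+43/250→7/25; 183/1000+1/4→433/1000; 7/25+287/1000→567/1000; 433/1000+567/1000→1. L = 57/25 ≈ 2.2800.
Efficiency = H/L = 2.2488/2.2800 = 98.6%.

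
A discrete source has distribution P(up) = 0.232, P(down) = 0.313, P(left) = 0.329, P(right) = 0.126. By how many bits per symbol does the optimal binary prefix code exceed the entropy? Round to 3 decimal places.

0.082 bits

Entropy H = −Σ p log₂ p ≈ 1.9177 bits.
Huffman merges: 63/500+29/125→179/500; 313/1000+329/1000→321/500; 179/500+321/500→1. L = 2 ≈ 2.0000.
L − H = 2.0000 − 1.9177 = 0.082 bits.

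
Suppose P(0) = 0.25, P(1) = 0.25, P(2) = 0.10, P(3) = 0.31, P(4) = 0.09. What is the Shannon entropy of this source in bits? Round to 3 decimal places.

2.169 bits

H = −Σ pᵢ log₂ pᵢ.
−0.25·log₂(0.25) = 0.5000
−0.25·log₂(0.25) = 0.5000
−0.10·log₂(0.10) = 0.3322
−0.31·log₂(0.31) = 0.5238
−0.09·log₂(0.09) = 0.3127
Sum ≈ 2.1686 → 2.169 bits.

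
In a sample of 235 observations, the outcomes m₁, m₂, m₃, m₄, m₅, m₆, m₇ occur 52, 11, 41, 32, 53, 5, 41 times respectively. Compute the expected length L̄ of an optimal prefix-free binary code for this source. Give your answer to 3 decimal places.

Probabilities are the counts divided by 235.
Repeatedly combine the two least-probable nodes; the expected code length is the sum of the merged weights.
merge 1/47 + 11/235 → 16/235
merge 16/235 + 32/235 → 48/235
merge 41/235 + 41/235 → 82/235
merge 48/235 + 52/235 → 20/47
merge 53/235 + 82/235 → 27/47
merge 20/47 + 27/47 → 1
L = 16/235 + 48/235 + 82/235 + 20/47 + 27/47 + 1 = 616/235 ≈ 2.621 bits/symbol.

2.621 bits/symbol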